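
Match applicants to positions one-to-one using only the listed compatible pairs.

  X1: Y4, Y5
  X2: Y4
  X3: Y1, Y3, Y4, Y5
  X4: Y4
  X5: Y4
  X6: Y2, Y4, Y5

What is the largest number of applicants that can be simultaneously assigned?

4

Unit-capacity flow: source→left, listed edges, right→sink; max matching = max flow.
Augmenting path X1→Y4 (+1); matched 1.
Augmenting path X3→Y1 (+1); matched 2.
Augmenting path X6→Y2 (+1); matched 3.
Augmenting path X2→Y4→X1→Y5 (+1); matched 4.
No augmenting path remains; maximum matching = 4.
König certificate: {X1, X3, X6, Y4} is a vertex cover of size 4 (every listed pair touches it), so no matching can be larger.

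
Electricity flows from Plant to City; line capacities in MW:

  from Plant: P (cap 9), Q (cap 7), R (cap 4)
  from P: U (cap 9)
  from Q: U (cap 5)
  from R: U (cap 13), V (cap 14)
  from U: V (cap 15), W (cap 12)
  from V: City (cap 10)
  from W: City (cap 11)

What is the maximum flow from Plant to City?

18

Augment Plant→R→V→City: bottleneck 4, flow now 4.
Augment Plant→P→U→V→City: bottleneck 6, flow now 10.
Augment Plant→P→U→W→City: bottleneck 3, flow now 13.
Augment Plant→Q→U→W→City: bottleneck 5, flow now 18.
No augmenting path remains; maximum flow = 18.
In the residual graph, reachable from Plant: {Plant, Q}.
Min-cut edges: Plant→P (9), Plant→R (4), Q→U (5); capacity 9 + 4 + 5 = 18.
This cut is saturated, so no flow can exceed 18.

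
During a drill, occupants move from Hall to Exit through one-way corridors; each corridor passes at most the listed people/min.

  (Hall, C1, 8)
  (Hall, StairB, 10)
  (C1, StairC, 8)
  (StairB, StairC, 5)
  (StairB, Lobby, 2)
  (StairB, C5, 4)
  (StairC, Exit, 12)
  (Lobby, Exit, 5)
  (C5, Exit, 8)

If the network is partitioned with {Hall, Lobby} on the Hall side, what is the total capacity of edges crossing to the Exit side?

Edges leaving {Hall, Lobby}: Hall→C1 (8), Hall→StairB (10), Lobby→Exit (5).
Cut capacity = 8 + 10 + 5 = 23.

23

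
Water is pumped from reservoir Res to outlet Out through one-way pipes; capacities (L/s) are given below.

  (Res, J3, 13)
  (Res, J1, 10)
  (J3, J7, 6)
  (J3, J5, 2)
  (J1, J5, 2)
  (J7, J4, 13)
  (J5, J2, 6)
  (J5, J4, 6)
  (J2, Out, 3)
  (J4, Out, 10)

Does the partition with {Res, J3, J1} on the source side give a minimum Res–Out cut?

Yes — it is a minimum cut (capacity 10).

Given cut capacity: 6 + 2 + 2 = 10.
Augment Res→J3→J7→J4→Out: bottleneck 6, flow now 6.
Augment Res→J3→J5→J2→Out: bottleneck 2, flow now 8.
Augment Res→J1→J5→J2→Out: bottleneck 1, flow now 9.
Augment Res→J1→J5→J4→Out: bottleneck 1, flow now 10.
No augmenting path remains; maximum flow = 10.
Cut capacity 10 equals the max flow, so it is a minimum cut.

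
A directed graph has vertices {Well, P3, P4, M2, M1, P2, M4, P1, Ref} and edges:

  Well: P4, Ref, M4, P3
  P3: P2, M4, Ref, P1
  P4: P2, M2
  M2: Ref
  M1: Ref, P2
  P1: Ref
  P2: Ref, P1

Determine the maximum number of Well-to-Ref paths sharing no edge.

Assign every edge capacity 1; by Menger, the answer equals the max flow.
Path Well→Ref (+1); total 1.
Path Well→P3→Ref (+1); total 2.
Path Well→P4→M2→Ref (+1); total 3.
No residual Well→Ref path; max flow = 3.
Certifying cut of size 3: {Well→P3, Well→P4, Well→Ref}.

3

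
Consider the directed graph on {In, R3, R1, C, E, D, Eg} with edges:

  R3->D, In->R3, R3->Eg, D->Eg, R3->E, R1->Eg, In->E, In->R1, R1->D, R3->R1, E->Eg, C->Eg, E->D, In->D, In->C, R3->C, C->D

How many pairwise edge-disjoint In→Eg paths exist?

5

Assign every edge capacity 1; by Menger, the answer equals the max flow.
Path In→R3→Eg (+1); total 1.
Path In→R1→Eg (+1); total 2.
Path In→C→Eg (+1); total 3.
Path In→E→Eg (+1); total 4.
Path In→D→Eg (+1); total 5.
No residual In→Eg path; max flow = 5.
Certifying cut of size 5: {In→C, In→D, In→E, In→R1, In→R3}.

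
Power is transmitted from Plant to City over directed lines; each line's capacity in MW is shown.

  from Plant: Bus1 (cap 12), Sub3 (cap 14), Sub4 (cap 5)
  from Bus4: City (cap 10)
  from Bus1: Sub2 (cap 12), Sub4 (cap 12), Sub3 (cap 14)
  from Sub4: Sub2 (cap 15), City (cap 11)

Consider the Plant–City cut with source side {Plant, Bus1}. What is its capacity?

Edges leaving {Plant, Bus1}: Plant→Sub3 (14), Plant→Sub4 (5), Bus1→Sub3 (14), Bus1→Sub4 (12), Bus1→Sub2 (12).
Cut capacity = 14 + 5 + 14 + 12 + 12 = 57.

57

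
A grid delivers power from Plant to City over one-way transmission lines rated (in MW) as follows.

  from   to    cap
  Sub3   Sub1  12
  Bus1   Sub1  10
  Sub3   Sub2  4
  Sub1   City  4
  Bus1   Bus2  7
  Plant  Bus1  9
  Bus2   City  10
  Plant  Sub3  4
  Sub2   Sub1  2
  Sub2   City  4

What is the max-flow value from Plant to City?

13

Augment Plant→Sub3→Sub2→City: bottleneck 4, flow now 4.
Augment Plant→Bus1→Bus2→City: bottleneck 7, flow now 11.
Augment Plant→Bus1→Sub1→City: bottleneck 2, flow now 13.
No augmenting path remains; maximum flow = 13.
In the residual graph, reachable from Plant: {Plant}.
Min-cut edges: Plant→Sub3 (4), Plant→Bus1 (9); capacity 4 + 9 = 13.
This cut is saturated, so no flow can exceed 13.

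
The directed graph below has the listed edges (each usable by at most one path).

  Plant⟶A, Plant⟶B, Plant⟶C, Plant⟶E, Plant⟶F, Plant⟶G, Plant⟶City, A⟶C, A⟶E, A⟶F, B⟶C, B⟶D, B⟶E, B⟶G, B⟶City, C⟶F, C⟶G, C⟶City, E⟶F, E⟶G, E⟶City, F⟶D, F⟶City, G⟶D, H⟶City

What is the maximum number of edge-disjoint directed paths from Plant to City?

5

Assign every edge capacity 1; by Menger, the answer equals the max flow.
Path Plant→City (+1); total 1.
Path Plant→B→City (+1); total 2.
Path Plant→C→City (+1); total 3.
Path Plant→E→City (+1); total 4.
Path Plant→F→City (+1); total 5.
No residual Plant→City path; max flow = 5.
Certifying cut of size 5: {C→City, E→City, F→City, Plant→B, Plant→City}.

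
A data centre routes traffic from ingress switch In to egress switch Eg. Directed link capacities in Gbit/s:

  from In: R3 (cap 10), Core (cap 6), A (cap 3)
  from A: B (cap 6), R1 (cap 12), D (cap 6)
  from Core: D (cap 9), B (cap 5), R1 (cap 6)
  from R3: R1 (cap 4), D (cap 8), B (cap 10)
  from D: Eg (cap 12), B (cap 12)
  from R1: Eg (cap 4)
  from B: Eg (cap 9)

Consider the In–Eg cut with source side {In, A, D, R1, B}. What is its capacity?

Edges leaving {In, A, D, R1, B}: In→Core (6), In→R3 (10), D→Eg (12), R1→Eg (4), B→Eg (9).
Cut capacity = 6 + 10 + 12 + 4 + 9 = 41.

41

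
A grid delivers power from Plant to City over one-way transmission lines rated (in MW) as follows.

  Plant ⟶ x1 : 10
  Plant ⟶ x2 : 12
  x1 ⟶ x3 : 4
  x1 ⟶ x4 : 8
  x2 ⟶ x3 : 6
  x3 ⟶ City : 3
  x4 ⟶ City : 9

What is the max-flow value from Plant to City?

11

Augment Plant→x1→x3→City: bottleneck 3, flow now 3.
Augment Plant→x1→x4→City: bottleneck 7, flow now 10.
Augment Plant→x2→x3→x1→x4→City: bottleneck 1, flow now 11. (uses reverse residual edge)
No augmenting path remains; maximum flow = 11.
In the residual graph, reachable from Plant: {Plant, x1, x2, x3}.
Min-cut edges: x1→x4 (8), x3→City (3); capacity 8 + 3 = 11.
This cut is saturated, so no flow can exceed 11.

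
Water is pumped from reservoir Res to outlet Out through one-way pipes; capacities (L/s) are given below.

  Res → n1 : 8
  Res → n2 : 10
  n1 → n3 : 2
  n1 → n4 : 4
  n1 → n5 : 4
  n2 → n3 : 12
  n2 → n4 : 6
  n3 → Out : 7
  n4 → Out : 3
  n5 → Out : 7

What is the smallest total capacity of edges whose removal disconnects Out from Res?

14

Augment Res→n1→n3→Out: bottleneck 2, flow now 2.
Augment Res→n1→n4→Out: bottleneck 3, flow now 5.
Augment Res→n1→n5→Out: bottleneck 3, flow now 8.
Augment Res→n2→n3→Out: bottleneck 5, flow now 13.
Augment Res→n2→n3→n1→n5→Out: bottleneck 1, flow now 14. (uses reverse residual edge)
No augmenting path remains; maximum flow = 14.
By max-flow min-cut, the minimum cut capacity equals the max flow.
In the residual graph, reachable from Res: {Res, n1, n2, n3, n4}.
Min-cut edges: n1→n5 (4), n3→Out (7), n4→Out (3); capacity 4 + 7 + 3 = 14.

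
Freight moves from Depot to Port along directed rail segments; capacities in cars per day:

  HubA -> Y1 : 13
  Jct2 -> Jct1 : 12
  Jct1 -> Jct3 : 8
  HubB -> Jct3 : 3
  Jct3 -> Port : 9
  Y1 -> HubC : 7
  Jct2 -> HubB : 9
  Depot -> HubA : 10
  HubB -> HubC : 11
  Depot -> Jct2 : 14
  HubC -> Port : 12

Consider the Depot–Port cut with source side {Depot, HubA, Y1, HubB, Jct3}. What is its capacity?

41

Edges leaving {Depot, HubA, Y1, HubB, Jct3}: Depot→Jct2 (14), Y1→HubC (7), HubB→HubC (11), Jct3→Port (9).
Cut capacity = 14 + 7 + 11 + 9 = 41.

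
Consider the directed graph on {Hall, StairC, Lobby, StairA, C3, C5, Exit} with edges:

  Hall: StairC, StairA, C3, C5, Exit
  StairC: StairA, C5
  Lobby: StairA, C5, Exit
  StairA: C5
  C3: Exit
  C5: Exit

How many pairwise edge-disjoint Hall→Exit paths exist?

3

Assign every edge capacity 1; by Menger, the answer equals the max flow.
Path Hall→Exit (+1); total 1.
Path Hall→C3→Exit (+1); total 2.
Path Hall→C5→Exit (+1); total 3.
No residual Hall→Exit path; max flow = 3.
Certifying cut of size 3: {C5→Exit, Hall→C3, Hall→Exit}.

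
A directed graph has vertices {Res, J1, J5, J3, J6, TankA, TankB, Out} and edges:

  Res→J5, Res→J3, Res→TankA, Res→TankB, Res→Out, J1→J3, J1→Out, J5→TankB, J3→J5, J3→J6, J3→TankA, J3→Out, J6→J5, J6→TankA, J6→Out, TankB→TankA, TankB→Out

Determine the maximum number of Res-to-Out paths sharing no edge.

Assign every edge capacity 1; by Menger, the answer equals the max flow.
Path Res→Out (+1); total 1.
Path Res→J3→Out (+1); total 2.
Path Res→TankB→Out (+1); total 3.
No residual Res→Out path; max flow = 3.
Certifying cut of size 3: {Res→J3, Res→Out, TankB→Out}.

3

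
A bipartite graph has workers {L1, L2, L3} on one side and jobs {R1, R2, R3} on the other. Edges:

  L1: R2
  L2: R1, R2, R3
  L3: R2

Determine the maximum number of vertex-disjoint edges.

2

Unit-capacity flow: source→left, listed edges, right→sink; max matching = max flow.
Augmenting path L1→R2 (+1); matched 1.
Augmenting path L2→R1 (+1); matched 2.
No augmenting path remains; maximum matching = 2.
König certificate: {L2, R2} is a vertex cover of size 2 (every listed pair touches it), so no matching can be larger.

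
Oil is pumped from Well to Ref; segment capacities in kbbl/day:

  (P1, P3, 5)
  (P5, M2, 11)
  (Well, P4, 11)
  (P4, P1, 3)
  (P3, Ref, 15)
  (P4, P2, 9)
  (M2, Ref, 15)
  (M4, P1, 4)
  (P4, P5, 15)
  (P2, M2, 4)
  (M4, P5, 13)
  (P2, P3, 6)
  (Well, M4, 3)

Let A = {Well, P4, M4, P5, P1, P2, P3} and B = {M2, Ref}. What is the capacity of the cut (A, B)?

Edges leaving {Well, P4, M4, P5, P1, P2, P3}: P5→M2 (11), P2→M2 (4), P3→Ref (15).
Cut capacity = 11 + 4 + 15 = 30.

30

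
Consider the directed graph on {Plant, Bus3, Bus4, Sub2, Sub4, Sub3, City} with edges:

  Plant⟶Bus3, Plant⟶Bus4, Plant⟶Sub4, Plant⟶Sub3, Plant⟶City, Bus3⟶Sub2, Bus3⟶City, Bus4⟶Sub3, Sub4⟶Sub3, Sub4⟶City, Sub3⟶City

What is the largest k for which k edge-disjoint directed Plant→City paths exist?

4

Assign every edge capacity 1; by Menger, the answer equals the max flow.
Path Plant→City (+1); total 1.
Path Plant→Bus3→City (+1); total 2.
Path Plant→Sub4→City (+1); total 3.
Path Plant→Sub3→City (+1); total 4.
No residual Plant→City path; max flow = 4.
Certifying cut of size 4: {Plant→Bus3, Plant→City, Plant→Sub4, Sub3→City}.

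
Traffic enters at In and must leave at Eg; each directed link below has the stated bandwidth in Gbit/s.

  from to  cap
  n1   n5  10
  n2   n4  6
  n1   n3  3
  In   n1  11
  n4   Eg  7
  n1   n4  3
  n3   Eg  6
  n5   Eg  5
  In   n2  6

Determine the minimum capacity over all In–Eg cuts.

Augment In→n1→n3→Eg: bottleneck 3, flow now 3.
Augment In→n1→n4→Eg: bottleneck 3, flow now 6.
Augment In→n1→n5→Eg: bottleneck 5, flow now 11.
Augment In→n2→n4→Eg: bottleneck 4, flow now 15.
No augmenting path remains; maximum flow = 15.
By max-flow min-cut, the minimum cut capacity equals the max flow.
In the residual graph, reachable from In: {In, n1, n2, n4, n5}.
Min-cut edges: n1→n3 (3), n4→Eg (7), n5→Eg (5); capacity 3 + 7 + 5 = 15.

15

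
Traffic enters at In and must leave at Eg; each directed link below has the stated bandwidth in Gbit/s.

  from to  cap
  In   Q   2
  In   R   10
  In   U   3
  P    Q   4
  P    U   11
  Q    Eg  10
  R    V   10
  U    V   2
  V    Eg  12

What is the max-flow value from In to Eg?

Augment In→Q→Eg: bottleneck 2, flow now 2.
Augment In→R→V→Eg: bottleneck 10, flow now 12.
Augment In→U→V→Eg: bottleneck 2, flow now 14.
No augmenting path remains; maximum flow = 14.
In the residual graph, reachable from In: {In, U}.
Min-cut edges: In→Q (2), In→R (10), U→V (2); capacity 2 + 10 + 2 = 14.
This cut is saturated, so no flow can exceed 14.

14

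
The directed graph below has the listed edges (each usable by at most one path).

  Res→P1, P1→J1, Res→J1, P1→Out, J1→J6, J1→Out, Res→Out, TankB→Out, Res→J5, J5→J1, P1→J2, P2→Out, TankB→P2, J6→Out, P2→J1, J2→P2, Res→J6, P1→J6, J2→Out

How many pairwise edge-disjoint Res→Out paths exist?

4

Assign every edge capacity 1; by Menger, the answer equals the max flow.
Path Res→Out (+1); total 1.
Path Res→P1→Out (+1); total 2.
Path Res→J1→Out (+1); total 3.
Path Res→J6→Out (+1); total 4.
No residual Res→Out path; max flow = 4.
Certifying cut of size 4: {J1→Out, J6→Out, Res→Out, Res→P1}.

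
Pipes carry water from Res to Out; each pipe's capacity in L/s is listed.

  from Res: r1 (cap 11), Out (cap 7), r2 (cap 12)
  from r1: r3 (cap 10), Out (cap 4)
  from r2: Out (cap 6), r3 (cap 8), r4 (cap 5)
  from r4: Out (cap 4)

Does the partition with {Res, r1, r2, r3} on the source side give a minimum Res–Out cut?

No — its capacity is 22, but the minimum cut has capacity 21.

Given cut capacity: 7 + 4 + 5 + 6 = 22.
Augment Res→Out: bottleneck 7, flow now 7.
Augment Res→r1→Out: bottleneck 4, flow now 11.
Augment Res→r2→Out: bottleneck 6, flow now 17.
Augment Res→r2→r4→Out: bottleneck 4, flow now 21.
No augmenting path remains; maximum flow = 21.
In the residual graph, reachable from Res: {Res, r1, r2, r3, r4}.
Min-cut edges: Res→Out (7), r1→Out (4), r2→Out (6), r4→Out (4); capacity 7 + 4 + 6 + 4 = 21.
Cut capacity 22 exceeds the max flow 21, so it is not minimum.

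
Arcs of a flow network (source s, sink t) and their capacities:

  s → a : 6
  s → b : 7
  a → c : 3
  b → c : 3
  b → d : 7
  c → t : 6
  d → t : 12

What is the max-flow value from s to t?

Augment s→a→c→t: bottleneck 3, flow now 3.
Augment s→b→c→t: bottleneck 3, flow now 6.
Augment s→b→d→t: bottleneck 4, flow now 10.
No augmenting path remains; maximum flow = 10.
In the residual graph, reachable from s: {s, a}.
Min-cut edges: s→b (7), a→c (3); capacity 7 + 3 = 10.
This cut is saturated, so no flow can exceed 10.

10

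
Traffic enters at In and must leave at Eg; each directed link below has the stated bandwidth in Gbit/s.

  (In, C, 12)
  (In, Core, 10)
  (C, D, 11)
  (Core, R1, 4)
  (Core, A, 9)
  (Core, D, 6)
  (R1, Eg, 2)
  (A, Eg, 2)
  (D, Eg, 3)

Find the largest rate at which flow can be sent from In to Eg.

Augment In→C→D→Eg: bottleneck 3, flow now 3.
Augment In→Core→R1→Eg: bottleneck 2, flow now 5.
Augment In→Core→A→Eg: bottleneck 2, flow now 7.
No augmenting path remains; maximum flow = 7.
In the residual graph, reachable from In: {In, C, Core, R1, A, D}.
Min-cut edges: R1→Eg (2), A→Eg (2), D→Eg (3); capacity 2 + 2 + 3 = 7.
This cut is saturated, so no flow can exceed 7.

7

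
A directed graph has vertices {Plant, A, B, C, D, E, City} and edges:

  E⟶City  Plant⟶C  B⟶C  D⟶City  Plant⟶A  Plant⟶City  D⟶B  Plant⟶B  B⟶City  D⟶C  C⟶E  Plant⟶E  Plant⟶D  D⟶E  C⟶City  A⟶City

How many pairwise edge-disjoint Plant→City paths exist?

6

Assign every edge capacity 1; by Menger, the answer equals the max flow.
Path Plant→City (+1); total 1.
Path Plant→A→City (+1); total 2.
Path Plant→B→City (+1); total 3.
Path Plant→C→City (+1); total 4.
Path Plant→D→City (+1); total 5.
Path Plant→E→City (+1); total 6.
No residual Plant→City path; max flow = 6.
Certifying cut of size 6: {Plant→A, Plant→B, Plant→C, Plant→City, Plant→D, Plant→E}.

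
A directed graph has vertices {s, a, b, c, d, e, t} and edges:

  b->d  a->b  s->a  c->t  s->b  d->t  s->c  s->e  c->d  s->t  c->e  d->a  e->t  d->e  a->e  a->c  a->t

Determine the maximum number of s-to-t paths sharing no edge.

Assign every edge capacity 1; by Menger, the answer equals the max flow.
Path s→t (+1); total 1.
Path s→a→t (+1); total 2.
Path s→c→t (+1); total 3.
Path s→e→t (+1); total 4.
Path s→b→d→t (+1); total 5.
No residual s→t path; max flow = 5.
Certifying cut of size 5: {s→a, s→b, s→c, s→e, s→t}.

5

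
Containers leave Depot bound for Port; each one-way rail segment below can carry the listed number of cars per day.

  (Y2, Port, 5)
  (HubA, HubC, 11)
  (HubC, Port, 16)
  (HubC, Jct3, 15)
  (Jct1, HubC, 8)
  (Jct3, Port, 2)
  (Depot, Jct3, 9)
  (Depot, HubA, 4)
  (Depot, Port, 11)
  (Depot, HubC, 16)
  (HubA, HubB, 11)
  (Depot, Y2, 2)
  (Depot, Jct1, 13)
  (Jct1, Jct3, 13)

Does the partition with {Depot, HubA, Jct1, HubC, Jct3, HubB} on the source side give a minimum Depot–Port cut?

Given cut capacity: 2 + 11 + 16 + 2 = 31.
Augment Depot→Port: bottleneck 11, flow now 11.
Augment Depot→Y2→Port: bottleneck 2, flow now 13.
Augment Depot→HubC→Port: bottleneck 16, flow now 29.
Augment Depot→Jct3→Port: bottleneck 2, flow now 31.
No augmenting path remains; maximum flow = 31.
Cut capacity 31 equals the max flow, so it is a minimum cut.

Yes — it is a minimum cut (capacity 31).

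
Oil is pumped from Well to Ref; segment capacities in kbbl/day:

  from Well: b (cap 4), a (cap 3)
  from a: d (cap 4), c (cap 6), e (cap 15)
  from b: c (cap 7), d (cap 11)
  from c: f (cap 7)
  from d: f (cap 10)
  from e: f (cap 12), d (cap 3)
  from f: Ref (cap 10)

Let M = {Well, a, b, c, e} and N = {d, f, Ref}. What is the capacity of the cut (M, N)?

37

Edges leaving {Well, a, b, c, e}: a→d (4), b→d (11), c→f (7), e→d (3), e→f (12).
Cut capacity = 4 + 11 + 7 + 3 + 12 = 37.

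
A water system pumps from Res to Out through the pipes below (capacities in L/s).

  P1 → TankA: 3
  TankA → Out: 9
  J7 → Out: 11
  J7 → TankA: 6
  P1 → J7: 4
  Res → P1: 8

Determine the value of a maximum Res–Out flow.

Augment Res→P1→J7→Out: bottleneck 4, flow now 4.
Augment Res→P1→TankA→Out: bottleneck 3, flow now 7.
No augmenting path remains; maximum flow = 7.
In the residual graph, reachable from Res: {Res, P1}.
Min-cut edges: P1→J7 (4), P1→TankA (3); capacity 4 + 3 = 7.
This cut is saturated, so no flow can exceed 7.

7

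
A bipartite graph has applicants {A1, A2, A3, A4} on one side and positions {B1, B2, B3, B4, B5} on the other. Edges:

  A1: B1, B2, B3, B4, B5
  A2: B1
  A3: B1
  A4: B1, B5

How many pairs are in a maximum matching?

3

Unit-capacity flow: source→left, listed edges, right→sink; max matching = max flow.
Augmenting path A1→B1 (+1); matched 1.
Augmenting path A4→B5 (+1); matched 2.
Augmenting path A2→B1→A1→B2 (+1); matched 3.
No augmenting path remains; maximum matching = 3.
König certificate: {A1, A4, B1} is a vertex cover of size 3 (every listed pair touches it), so no matching can be larger.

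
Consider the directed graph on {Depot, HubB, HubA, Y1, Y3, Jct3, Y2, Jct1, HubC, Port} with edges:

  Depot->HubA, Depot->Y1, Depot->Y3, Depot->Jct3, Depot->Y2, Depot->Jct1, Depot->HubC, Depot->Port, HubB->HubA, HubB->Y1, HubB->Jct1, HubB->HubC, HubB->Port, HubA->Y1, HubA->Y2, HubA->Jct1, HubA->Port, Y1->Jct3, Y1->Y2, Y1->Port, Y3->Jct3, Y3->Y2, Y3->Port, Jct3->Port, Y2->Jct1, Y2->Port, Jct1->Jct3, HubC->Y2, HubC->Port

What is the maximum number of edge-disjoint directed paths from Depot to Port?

Assign every edge capacity 1; by Menger, the answer equals the max flow.
Path Depot→Port (+1); total 1.
Path Depot→HubA→Port (+1); total 2.
Path Depot→Y1→Port (+1); total 3.
Path Depot→Y3→Port (+1); total 4.
Path Depot→Jct3→Port (+1); total 5.
Path Depot→Y2→Port (+1); total 6.
Path Depot→HubC→Port (+1); total 7.
No residual Depot→Port path; max flow = 7.
Certifying cut of size 7: {Depot→HubA, Depot→HubC, Depot→Port, Depot→Y1, Depot→Y2, Depot→Y3, Jct3→Port}.

7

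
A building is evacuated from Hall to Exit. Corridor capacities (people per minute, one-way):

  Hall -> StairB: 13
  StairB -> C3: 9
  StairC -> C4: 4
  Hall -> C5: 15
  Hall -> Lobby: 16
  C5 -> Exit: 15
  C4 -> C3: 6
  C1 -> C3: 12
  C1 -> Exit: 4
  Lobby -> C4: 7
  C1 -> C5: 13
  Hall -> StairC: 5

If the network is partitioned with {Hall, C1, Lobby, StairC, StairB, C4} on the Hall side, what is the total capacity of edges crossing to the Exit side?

Edges leaving {Hall, C1, Lobby, StairC, StairB, C4}: Hall→C5 (15), C1→C5 (13), C1→C3 (12), C1→Exit (4), StairB→C3 (9), C4→C3 (6).
Cut capacity = 15 + 13 + 12 + 4 + 9 + 6 = 59.

59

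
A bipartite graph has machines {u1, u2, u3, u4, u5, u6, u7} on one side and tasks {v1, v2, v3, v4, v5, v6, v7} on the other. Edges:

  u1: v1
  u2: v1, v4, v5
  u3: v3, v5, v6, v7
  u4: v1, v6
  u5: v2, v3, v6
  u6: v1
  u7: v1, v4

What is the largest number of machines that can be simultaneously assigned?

Unit-capacity flow: source→left, listed edges, right→sink; max matching = max flow.
Augmenting path u1→v1 (+1); matched 1.
Augmenting path u2→v4 (+1); matched 2.
Augmenting path u3→v3 (+1); matched 3.
Augmenting path u4→v6 (+1); matched 4.
Augmenting path u5→v2 (+1); matched 5.
Augmenting path u7→v4→u2→v5 (+1); matched 6.
No augmenting path remains; maximum matching = 6.
König certificate: {u2, u3, u4, u5, u7, v1} is a vertex cover of size 6 (every listed pair touches it), so no matching can be larger.

6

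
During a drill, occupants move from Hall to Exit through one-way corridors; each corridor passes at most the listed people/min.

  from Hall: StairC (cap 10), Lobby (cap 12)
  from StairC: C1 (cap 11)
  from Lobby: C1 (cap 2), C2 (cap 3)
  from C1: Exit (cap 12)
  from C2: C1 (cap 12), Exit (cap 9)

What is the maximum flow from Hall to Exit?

15

Augment Hall→StairC→C1→Exit: bottleneck 10, flow now 10.
Augment Hall→Lobby→C1→Exit: bottleneck 2, flow now 12.
Augment Hall→Lobby→C2→Exit: bottleneck 3, flow now 15.
No augmenting path remains; maximum flow = 15.
In the residual graph, reachable from Hall: {Hall, Lobby}.
Min-cut edges: Hall→StairC (10), Lobby→C1 (2), Lobby→C2 (3); capacity 10 + 2 + 3 = 15.
This cut is saturated, so no flow can exceed 15.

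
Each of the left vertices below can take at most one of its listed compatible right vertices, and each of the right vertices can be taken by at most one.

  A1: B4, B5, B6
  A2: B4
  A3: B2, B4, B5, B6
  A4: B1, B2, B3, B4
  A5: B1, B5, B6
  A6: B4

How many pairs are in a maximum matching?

5

Unit-capacity flow: source→left, listed edges, right→sink; max matching = max flow.
Augmenting path A1→B4 (+1); matched 1.
Augmenting path A3→B2 (+1); matched 2.
Augmenting path A4→B1 (+1); matched 3.
Augmenting path A5→B5 (+1); matched 4.
Augmenting path A2→B4→A1→B6 (+1); matched 5.
No augmenting path remains; maximum matching = 5.
König certificate: {A1, A3, A4, A5, B4} is a vertex cover of size 5 (every listed pair touches it), so no matching can be larger.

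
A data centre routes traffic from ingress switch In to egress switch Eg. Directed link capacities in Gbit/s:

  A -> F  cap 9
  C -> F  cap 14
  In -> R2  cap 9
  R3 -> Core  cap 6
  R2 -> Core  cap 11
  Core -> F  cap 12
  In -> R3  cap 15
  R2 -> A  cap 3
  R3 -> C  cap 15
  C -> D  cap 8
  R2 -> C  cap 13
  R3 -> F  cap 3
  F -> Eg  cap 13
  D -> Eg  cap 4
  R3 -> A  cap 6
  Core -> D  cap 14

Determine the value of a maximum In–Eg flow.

Augment In→R3→F→Eg: bottleneck 3, flow now 3.
Augment In→R3→A→F→Eg: bottleneck 6, flow now 9.
Augment In→R3→Core→D→Eg: bottleneck 4, flow now 13.
Augment In→R3→Core→F→Eg: bottleneck 2, flow now 15.
Augment In→R2→A→F→Eg: bottleneck 2, flow now 17.
No augmenting path remains; maximum flow = 17.
In the residual graph, reachable from In: {In, R3, R2, A, Core, C, D, F}.
Min-cut edges: D→Eg (4), F→Eg (13); capacity 4 + 13 = 17.
This cut is saturated, so no flow can exceed 17.

17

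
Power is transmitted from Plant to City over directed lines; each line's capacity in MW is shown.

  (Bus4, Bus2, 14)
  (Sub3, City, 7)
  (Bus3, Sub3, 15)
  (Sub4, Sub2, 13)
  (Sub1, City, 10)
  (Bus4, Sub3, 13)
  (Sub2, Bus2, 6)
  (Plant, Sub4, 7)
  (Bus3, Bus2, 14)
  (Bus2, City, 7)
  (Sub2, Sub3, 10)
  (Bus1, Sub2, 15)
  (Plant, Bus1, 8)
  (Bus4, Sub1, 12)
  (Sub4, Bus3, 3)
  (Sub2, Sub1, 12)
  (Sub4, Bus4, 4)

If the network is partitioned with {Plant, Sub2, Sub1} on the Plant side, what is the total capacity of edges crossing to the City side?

Edges leaving {Plant, Sub2, Sub1}: Plant→Sub4 (7), Plant→Bus1 (8), Sub2→Sub3 (10), Sub2→Bus2 (6), Sub1→City (10).
Cut capacity = 7 + 8 + 10 + 6 + 10 = 41.

41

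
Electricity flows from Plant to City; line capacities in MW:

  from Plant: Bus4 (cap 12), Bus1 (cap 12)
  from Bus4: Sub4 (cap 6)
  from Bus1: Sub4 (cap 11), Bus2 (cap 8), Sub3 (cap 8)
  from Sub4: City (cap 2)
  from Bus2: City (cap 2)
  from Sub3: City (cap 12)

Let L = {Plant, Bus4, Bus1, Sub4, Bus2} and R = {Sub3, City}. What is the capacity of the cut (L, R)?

12

Edges leaving {Plant, Bus4, Bus1, Sub4, Bus2}: Bus1→Sub3 (8), Sub4→City (2), Bus2→City (2).
Cut capacity = 8 + 2 + 2 = 12.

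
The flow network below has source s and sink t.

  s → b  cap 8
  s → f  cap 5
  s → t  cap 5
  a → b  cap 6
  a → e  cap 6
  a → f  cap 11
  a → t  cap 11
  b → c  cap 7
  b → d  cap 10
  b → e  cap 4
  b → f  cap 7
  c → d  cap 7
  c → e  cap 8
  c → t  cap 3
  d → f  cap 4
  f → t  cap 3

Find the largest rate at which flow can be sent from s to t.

11

Augment s→t: bottleneck 5, flow now 5.
Augment s→f→t: bottleneck 3, flow now 8.
Augment s→b→c→t: bottleneck 3, flow now 11.
No augmenting path remains; maximum flow = 11.
In the residual graph, reachable from s: {s, b, c, d, e, f}.
Min-cut edges: s→t (5), c→t (3), f→t (3); capacity 5 + 3 + 3 = 11.
This cut is saturated, so no flow can exceed 11.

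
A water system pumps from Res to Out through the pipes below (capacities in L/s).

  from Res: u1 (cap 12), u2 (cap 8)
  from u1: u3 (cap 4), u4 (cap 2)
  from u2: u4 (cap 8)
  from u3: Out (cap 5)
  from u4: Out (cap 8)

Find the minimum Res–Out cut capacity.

Augment Res→u1→u3→Out: bottleneck 4, flow now 4.
Augment Res→u1→u4→Out: bottleneck 2, flow now 6.
Augment Res→u2→u4→Out: bottleneck 6, flow now 12.
No augmenting path remains; maximum flow = 12.
By max-flow min-cut, the minimum cut capacity equals the max flow.
In the residual graph, reachable from Res: {Res, u1, u2, u4}.
Min-cut edges: u1→u3 (4), u4→Out (8); capacity 4 + 8 = 12.

12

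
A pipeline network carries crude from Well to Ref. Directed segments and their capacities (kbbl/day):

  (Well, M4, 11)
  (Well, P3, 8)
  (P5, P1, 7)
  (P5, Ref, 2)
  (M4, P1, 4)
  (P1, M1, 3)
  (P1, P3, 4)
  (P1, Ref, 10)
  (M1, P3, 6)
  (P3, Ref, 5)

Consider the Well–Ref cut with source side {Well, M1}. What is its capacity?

Edges leaving {Well, M1}: Well→M4 (11), Well→P3 (8), M1→P3 (6).
Cut capacity = 11 + 8 + 6 = 25.

25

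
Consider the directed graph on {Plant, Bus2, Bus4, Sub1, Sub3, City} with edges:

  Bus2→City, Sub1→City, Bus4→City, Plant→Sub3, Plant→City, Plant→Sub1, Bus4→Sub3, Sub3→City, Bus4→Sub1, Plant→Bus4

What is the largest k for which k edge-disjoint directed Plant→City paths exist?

Assign every edge capacity 1; by Menger, the answer equals the max flow.
Path Plant→City (+1); total 1.
Path Plant→Bus4→City (+1); total 2.
Path Plant→Sub1→City (+1); total 3.
Path Plant→Sub3→City (+1); total 4.
No residual Plant→City path; max flow = 4.
Certifying cut of size 4: {Plant→Bus4, Plant→City, Plant→Sub1, Plant→Sub3}.

4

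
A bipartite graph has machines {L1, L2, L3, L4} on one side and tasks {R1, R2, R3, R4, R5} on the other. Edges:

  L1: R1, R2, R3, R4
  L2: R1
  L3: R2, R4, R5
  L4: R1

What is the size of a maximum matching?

3

Unit-capacity flow: source→left, listed edges, right→sink; max matching = max flow.
Augmenting path L1→R1 (+1); matched 1.
Augmenting path L3→R2 (+1); matched 2.
Augmenting path L2→R1→L1→R3 (+1); matched 3.
No augmenting path remains; maximum matching = 3.
König certificate: {L1, L3, R1} is a vertex cover of size 3 (every listed pair touches it), so no matching can be larger.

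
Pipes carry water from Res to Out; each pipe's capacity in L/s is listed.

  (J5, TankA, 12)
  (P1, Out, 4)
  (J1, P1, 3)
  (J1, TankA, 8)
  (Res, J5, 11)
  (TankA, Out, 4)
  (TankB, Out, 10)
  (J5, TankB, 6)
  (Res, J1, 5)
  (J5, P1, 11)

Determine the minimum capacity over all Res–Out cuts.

Augment Res→J5→TankB→Out: bottleneck 6, flow now 6.
Augment Res→J5→P1→Out: bottleneck 4, flow now 10.
Augment Res→J5→TankA→Out: bottleneck 1, flow now 11.
Augment Res→J1→TankA→Out: bottleneck 3, flow now 14.
No augmenting path remains; maximum flow = 14.
By max-flow min-cut, the minimum cut capacity equals the max flow.
In the residual graph, reachable from Res: {Res, J5, J1, P1, TankA}.
Min-cut edges: J5→TankB (6), P1→Out (4), TankA→Out (4); capacity 6 + 4 + 4 = 14.

14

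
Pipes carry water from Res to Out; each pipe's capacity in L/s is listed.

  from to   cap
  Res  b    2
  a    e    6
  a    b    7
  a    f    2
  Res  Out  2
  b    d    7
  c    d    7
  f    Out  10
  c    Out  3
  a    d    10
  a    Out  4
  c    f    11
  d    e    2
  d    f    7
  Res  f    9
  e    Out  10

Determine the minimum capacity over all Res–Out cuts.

13

Augment Res→Out: bottleneck 2, flow now 2.
Augment Res→f→Out: bottleneck 9, flow now 11.
Augment Res→b→d→e→Out: bottleneck 2, flow now 13.
No augmenting path remains; maximum flow = 13.
By max-flow min-cut, the minimum cut capacity equals the max flow.
In the residual graph, reachable from Res: {Res}.
Min-cut edges: Res→b (2), Res→f (9), Res→Out (2); capacity 2 + 9 + 2 = 13.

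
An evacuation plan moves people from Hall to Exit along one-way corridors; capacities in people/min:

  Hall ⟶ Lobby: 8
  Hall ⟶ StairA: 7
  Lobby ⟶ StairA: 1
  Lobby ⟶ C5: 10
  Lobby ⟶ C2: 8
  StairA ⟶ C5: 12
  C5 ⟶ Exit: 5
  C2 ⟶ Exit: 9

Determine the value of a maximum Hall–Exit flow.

Augment Hall→Lobby→C5→Exit: bottleneck 5, flow now 5.
Augment Hall→Lobby→C2→Exit: bottleneck 3, flow now 8.
Augment Hall→StairA→C5→Lobby→C2→Exit: bottleneck 5, flow now 13. (uses reverse residual edge)
No augmenting path remains; maximum flow = 13.
In the residual graph, reachable from Hall: {Hall, StairA, C5}.
Min-cut edges: Hall→Lobby (8), C5→Exit (5); capacity 8 + 5 = 13.
This cut is saturated, so no flow can exceed 13.

13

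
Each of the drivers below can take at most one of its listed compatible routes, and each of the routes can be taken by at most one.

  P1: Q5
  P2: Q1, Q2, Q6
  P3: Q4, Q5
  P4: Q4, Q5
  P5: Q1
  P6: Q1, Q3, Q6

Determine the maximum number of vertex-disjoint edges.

Unit-capacity flow: source→left, listed edges, right→sink; max matching = max flow.
Augmenting path P1→Q5 (+1); matched 1.
Augmenting path P2→Q1 (+1); matched 2.
Augmenting path P3→Q4 (+1); matched 3.
Augmenting path P6→Q3 (+1); matched 4.
Augmenting path P5→Q1→P2→Q2 (+1); matched 5.
No augmenting path remains; maximum matching = 5.
König certificate: {P2, P5, P6, Q4, Q5} is a vertex cover of size 5 (every listed pair touches it), so no matching can be larger.

5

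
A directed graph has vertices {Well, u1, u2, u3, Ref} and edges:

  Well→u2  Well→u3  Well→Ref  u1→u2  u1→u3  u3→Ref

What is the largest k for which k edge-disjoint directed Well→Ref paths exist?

2

Assign every edge capacity 1; by Menger, the answer equals the max flow.
Path Well→Ref (+1); total 1.
Path Well→u3→Ref (+1); total 2.
No residual Well→Ref path; max flow = 2.
Certifying cut of size 2: {Well→Ref, Well→u3}.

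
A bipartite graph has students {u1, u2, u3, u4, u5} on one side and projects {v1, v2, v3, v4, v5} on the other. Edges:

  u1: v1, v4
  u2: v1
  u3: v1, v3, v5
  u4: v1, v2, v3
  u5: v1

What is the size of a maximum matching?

Unit-capacity flow: source→left, listed edges, right→sink; max matching = max flow.
Augmenting path u1→v1 (+1); matched 1.
Augmenting path u3→v3 (+1); matched 2.
Augmenting path u4→v2 (+1); matched 3.
Augmenting path u2→v1→u1→v4 (+1); matched 4.
No augmenting path remains; maximum matching = 4.
König certificate: {u1, u3, u4, v1} is a vertex cover of size 4 (every listed pair touches it), so no matching can be larger.

4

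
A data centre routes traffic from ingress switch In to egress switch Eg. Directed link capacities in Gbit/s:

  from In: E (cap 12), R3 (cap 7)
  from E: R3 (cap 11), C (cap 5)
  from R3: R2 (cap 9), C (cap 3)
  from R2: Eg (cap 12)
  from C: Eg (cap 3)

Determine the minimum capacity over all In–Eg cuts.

Augment In→E→C→Eg: bottleneck 3, flow now 3.
Augment In→R3→R2→Eg: bottleneck 7, flow now 10.
Augment In→E→R3→R2→Eg: bottleneck 2, flow now 12.
No augmenting path remains; maximum flow = 12.
By max-flow min-cut, the minimum cut capacity equals the max flow.
In the residual graph, reachable from In: {In, E, R3, C}.
Min-cut edges: R3→R2 (9), C→Eg (3); capacity 9 + 3 = 12.

12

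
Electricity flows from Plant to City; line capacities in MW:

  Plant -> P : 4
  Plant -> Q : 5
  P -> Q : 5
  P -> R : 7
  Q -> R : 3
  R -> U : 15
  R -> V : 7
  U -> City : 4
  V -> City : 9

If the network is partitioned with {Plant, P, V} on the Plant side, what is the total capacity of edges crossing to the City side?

Edges leaving {Plant, P, V}: Plant→Q (5), P→Q (5), P→R (7), V→City (9).
Cut capacity = 5 + 5 + 7 + 9 = 26.

26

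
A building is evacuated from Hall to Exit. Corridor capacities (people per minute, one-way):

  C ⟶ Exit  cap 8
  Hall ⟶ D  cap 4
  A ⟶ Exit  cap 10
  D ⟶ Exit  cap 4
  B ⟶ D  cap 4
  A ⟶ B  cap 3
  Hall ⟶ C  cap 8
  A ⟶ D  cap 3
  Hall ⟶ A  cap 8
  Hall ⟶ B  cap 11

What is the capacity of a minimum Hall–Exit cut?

20

Augment Hall→A→Exit: bottleneck 8, flow now 8.
Augment Hall→C→Exit: bottleneck 8, flow now 16.
Augment Hall→D→Exit: bottleneck 4, flow now 20.
No augmenting path remains; maximum flow = 20.
By max-flow min-cut, the minimum cut capacity equals the max flow.
In the residual graph, reachable from Hall: {Hall, B, D}.
Min-cut edges: Hall→A (8), Hall→C (8), D→Exit (4); capacity 8 + 8 + 4 = 20.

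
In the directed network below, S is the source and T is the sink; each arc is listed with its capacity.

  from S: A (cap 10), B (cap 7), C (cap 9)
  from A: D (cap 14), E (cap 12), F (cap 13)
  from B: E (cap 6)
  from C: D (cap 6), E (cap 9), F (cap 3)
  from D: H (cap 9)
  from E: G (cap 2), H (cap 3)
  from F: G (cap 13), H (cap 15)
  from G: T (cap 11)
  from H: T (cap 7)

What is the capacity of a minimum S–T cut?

Augment S→A→D→H→T: bottleneck 7, flow now 7.
Augment S→A→E→G→T: bottleneck 2, flow now 9.
Augment S→A→F→G→T: bottleneck 1, flow now 10.
Augment S→C→F→G→T: bottleneck 3, flow now 13.
Augment S→B→E→A→F→G→T: bottleneck 2, flow now 15. (uses reverse residual edge)
Augment S→C→D→A→F→G→T: bottleneck 3, flow now 18. (uses reverse residual edge)
No augmenting path remains; maximum flow = 18.
By max-flow min-cut, the minimum cut capacity equals the max flow.
In the residual graph, reachable from S: {S, A, B, C, D, E, F, G, H}.
Min-cut edges: G→T (11), H→T (7); capacity 11 + 7 = 18.

18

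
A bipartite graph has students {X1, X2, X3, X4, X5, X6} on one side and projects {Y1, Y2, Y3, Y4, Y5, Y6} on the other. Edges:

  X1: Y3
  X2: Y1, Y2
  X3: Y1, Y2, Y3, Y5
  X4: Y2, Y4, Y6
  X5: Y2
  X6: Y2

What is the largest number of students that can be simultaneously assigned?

5

Unit-capacity flow: source→left, listed edges, right→sink; max matching = max flow.
Augmenting path X1→Y3 (+1); matched 1.
Augmenting path X2→Y1 (+1); matched 2.
Augmenting path X3→Y2 (+1); matched 3.
Augmenting path X4→Y4 (+1); matched 4.
Augmenting path X5→Y2→X3→Y5 (+1); matched 5.
No augmenting path remains; maximum matching = 5.
König certificate: {X1, X2, X3, X4, Y2} is a vertex cover of size 5 (every listed pair touches it), so no matching can be larger.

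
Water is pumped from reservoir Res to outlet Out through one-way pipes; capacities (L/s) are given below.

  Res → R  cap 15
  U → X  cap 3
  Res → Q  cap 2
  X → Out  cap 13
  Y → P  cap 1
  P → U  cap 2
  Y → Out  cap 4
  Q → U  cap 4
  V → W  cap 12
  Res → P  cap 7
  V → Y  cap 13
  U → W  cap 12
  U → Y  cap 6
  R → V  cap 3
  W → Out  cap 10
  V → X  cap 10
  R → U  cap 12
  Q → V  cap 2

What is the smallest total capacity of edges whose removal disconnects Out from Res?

19

Augment Res→P→U→W→Out: bottleneck 2, flow now 2.
Augment Res→Q→U→W→Out: bottleneck 2, flow now 4.
Augment Res→R→U→W→Out: bottleneck 6, flow now 10.
Augment Res→R→U→X→Out: bottleneck 3, flow now 13.
Augment Res→R→U→Y→Out: bottleneck 3, flow now 16.
Augment Res→R→V→X→Out: bottleneck 3, flow now 19.
No augmenting path remains; maximum flow = 19.
By max-flow min-cut, the minimum cut capacity equals the max flow.
In the residual graph, reachable from Res: {Res, P}.
Min-cut edges: Res→Q (2), Res→R (15), P→U (2); capacity 2 + 15 + 2 = 19.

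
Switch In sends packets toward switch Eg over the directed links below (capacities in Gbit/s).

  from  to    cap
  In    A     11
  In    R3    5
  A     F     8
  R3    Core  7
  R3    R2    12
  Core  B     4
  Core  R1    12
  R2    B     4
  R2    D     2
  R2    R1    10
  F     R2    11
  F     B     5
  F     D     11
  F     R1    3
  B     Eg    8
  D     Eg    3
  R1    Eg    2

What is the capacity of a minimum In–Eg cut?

Augment In→A→F→B→Eg: bottleneck 5, flow now 5.
Augment In→A→F→D→Eg: bottleneck 3, flow now 8.
Augment In→R3→Core→B→Eg: bottleneck 3, flow now 11.
Augment In→R3→Core→R1→Eg: bottleneck 2, flow now 13.
No augmenting path remains; maximum flow = 13.
By max-flow min-cut, the minimum cut capacity equals the max flow.
In the residual graph, reachable from In: {In, A}.
Min-cut edges: In→R3 (5), A→F (8); capacity 5 + 8 = 13.

13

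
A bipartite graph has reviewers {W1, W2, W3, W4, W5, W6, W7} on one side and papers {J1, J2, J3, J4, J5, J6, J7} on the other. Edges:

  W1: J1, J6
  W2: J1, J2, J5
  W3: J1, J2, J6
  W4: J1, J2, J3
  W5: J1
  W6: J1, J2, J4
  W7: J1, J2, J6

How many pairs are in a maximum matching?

6

Unit-capacity flow: source→left, listed edges, right→sink; max matching = max flow.
Augmenting path W1→J1 (+1); matched 1.
Augmenting path W2→J2 (+1); matched 2.
Augmenting path W3→J6 (+1); matched 3.
Augmenting path W4→J3 (+1); matched 4.
Augmenting path W6→J4 (+1); matched 5.
Augmenting path W7→J2→W2→J5 (+1); matched 6.
No augmenting path remains; maximum matching = 6.
König certificate: {W2, W4, W6, J1, J2, J6} is a vertex cover of size 6 (every listed pair touches it), so no matching can be larger.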